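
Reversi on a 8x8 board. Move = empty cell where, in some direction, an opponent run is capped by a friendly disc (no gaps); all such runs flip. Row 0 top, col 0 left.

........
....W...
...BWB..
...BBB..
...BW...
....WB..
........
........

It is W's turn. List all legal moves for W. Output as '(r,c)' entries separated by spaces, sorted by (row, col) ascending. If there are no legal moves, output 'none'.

Answer: (2,2) (2,6) (3,2) (3,6) (4,2) (4,6) (5,6) (6,6)

Derivation:
(1,2): no bracket -> illegal
(1,3): no bracket -> illegal
(1,5): no bracket -> illegal
(1,6): no bracket -> illegal
(2,2): flips 2 -> legal
(2,6): flips 2 -> legal
(3,2): flips 2 -> legal
(3,6): flips 1 -> legal
(4,2): flips 2 -> legal
(4,5): no bracket -> illegal
(4,6): flips 1 -> legal
(5,2): no bracket -> illegal
(5,3): no bracket -> illegal
(5,6): flips 1 -> legal
(6,4): no bracket -> illegal
(6,5): no bracket -> illegal
(6,6): flips 1 -> legal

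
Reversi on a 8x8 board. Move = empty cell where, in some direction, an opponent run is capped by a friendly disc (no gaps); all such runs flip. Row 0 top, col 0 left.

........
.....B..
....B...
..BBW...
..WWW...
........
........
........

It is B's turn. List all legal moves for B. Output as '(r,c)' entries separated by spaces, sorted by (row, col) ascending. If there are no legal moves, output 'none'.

(2,3): no bracket -> illegal
(2,5): no bracket -> illegal
(3,1): no bracket -> illegal
(3,5): flips 1 -> legal
(4,1): no bracket -> illegal
(4,5): no bracket -> illegal
(5,1): flips 1 -> legal
(5,2): flips 1 -> legal
(5,3): flips 1 -> legal
(5,4): flips 3 -> legal
(5,5): flips 1 -> legal

Answer: (3,5) (5,1) (5,2) (5,3) (5,4) (5,5)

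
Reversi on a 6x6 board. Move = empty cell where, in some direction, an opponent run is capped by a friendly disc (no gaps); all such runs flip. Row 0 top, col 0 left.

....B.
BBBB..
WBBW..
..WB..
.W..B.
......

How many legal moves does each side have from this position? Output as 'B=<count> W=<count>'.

Answer: B=6 W=6

Derivation:
-- B to move --
(1,4): no bracket -> illegal
(2,4): flips 1 -> legal
(3,0): flips 1 -> legal
(3,1): flips 1 -> legal
(3,4): flips 1 -> legal
(4,0): no bracket -> illegal
(4,2): flips 1 -> legal
(4,3): flips 1 -> legal
(5,0): no bracket -> illegal
(5,1): no bracket -> illegal
(5,2): no bracket -> illegal
B mobility = 6
-- W to move --
(0,0): flips 1 -> legal
(0,1): flips 1 -> legal
(0,2): flips 3 -> legal
(0,3): flips 1 -> legal
(0,5): no bracket -> illegal
(1,4): no bracket -> illegal
(1,5): no bracket -> illegal
(2,4): no bracket -> illegal
(3,0): no bracket -> illegal
(3,1): no bracket -> illegal
(3,4): flips 1 -> legal
(3,5): no bracket -> illegal
(4,2): no bracket -> illegal
(4,3): flips 1 -> legal
(4,5): no bracket -> illegal
(5,3): no bracket -> illegal
(5,4): no bracket -> illegal
(5,5): no bracket -> illegal
W mobility = 6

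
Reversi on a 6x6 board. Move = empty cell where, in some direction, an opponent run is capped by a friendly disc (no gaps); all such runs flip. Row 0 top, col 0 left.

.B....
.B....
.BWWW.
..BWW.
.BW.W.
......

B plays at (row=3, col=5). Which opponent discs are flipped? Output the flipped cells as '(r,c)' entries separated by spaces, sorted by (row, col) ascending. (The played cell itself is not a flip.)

Dir NW: opp run (2,4), next='.' -> no flip
Dir N: first cell '.' (not opp) -> no flip
Dir NE: edge -> no flip
Dir W: opp run (3,4) (3,3) capped by B -> flip
Dir E: edge -> no flip
Dir SW: opp run (4,4), next='.' -> no flip
Dir S: first cell '.' (not opp) -> no flip
Dir SE: edge -> no flip

Answer: (3,3) (3,4)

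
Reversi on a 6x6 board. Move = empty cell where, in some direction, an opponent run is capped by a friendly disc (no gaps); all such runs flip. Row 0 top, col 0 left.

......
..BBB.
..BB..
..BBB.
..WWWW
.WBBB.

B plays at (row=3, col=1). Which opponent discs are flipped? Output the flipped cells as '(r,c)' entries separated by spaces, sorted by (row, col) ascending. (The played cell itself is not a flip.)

Answer: (4,2)

Derivation:
Dir NW: first cell '.' (not opp) -> no flip
Dir N: first cell '.' (not opp) -> no flip
Dir NE: first cell 'B' (not opp) -> no flip
Dir W: first cell '.' (not opp) -> no flip
Dir E: first cell 'B' (not opp) -> no flip
Dir SW: first cell '.' (not opp) -> no flip
Dir S: first cell '.' (not opp) -> no flip
Dir SE: opp run (4,2) capped by B -> flip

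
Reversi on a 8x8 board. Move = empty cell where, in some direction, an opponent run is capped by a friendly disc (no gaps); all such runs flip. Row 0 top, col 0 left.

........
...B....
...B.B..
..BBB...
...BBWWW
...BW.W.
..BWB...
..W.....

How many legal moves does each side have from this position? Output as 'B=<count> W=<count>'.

Answer: B=4 W=9

Derivation:
-- B to move --
(3,5): no bracket -> illegal
(3,6): no bracket -> illegal
(3,7): no bracket -> illegal
(5,2): no bracket -> illegal
(5,5): flips 1 -> legal
(5,7): no bracket -> illegal
(6,1): no bracket -> illegal
(6,5): flips 1 -> legal
(6,6): no bracket -> illegal
(6,7): flips 2 -> legal
(7,1): no bracket -> illegal
(7,3): flips 1 -> legal
(7,4): no bracket -> illegal
B mobility = 4
-- W to move --
(0,2): no bracket -> illegal
(0,3): flips 5 -> legal
(0,4): no bracket -> illegal
(1,2): flips 2 -> legal
(1,4): no bracket -> illegal
(1,5): no bracket -> illegal
(1,6): no bracket -> illegal
(2,1): flips 2 -> legal
(2,2): no bracket -> illegal
(2,4): flips 2 -> legal
(2,6): no bracket -> illegal
(3,1): no bracket -> illegal
(3,5): no bracket -> illegal
(3,6): no bracket -> illegal
(4,1): no bracket -> illegal
(4,2): flips 2 -> legal
(5,1): no bracket -> illegal
(5,2): flips 2 -> legal
(5,5): no bracket -> illegal
(6,1): flips 1 -> legal
(6,5): flips 1 -> legal
(7,1): no bracket -> illegal
(7,3): no bracket -> illegal
(7,4): flips 1 -> legal
(7,5): no bracket -> illegal
W mobility = 9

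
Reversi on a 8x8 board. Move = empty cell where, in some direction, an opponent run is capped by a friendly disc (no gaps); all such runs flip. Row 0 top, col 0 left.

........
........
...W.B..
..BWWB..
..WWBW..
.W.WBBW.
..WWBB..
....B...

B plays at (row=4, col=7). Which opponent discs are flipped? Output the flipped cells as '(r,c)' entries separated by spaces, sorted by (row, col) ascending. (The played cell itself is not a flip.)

Dir NW: first cell '.' (not opp) -> no flip
Dir N: first cell '.' (not opp) -> no flip
Dir NE: edge -> no flip
Dir W: first cell '.' (not opp) -> no flip
Dir E: edge -> no flip
Dir SW: opp run (5,6) capped by B -> flip
Dir S: first cell '.' (not opp) -> no flip
Dir SE: edge -> no flip

Answer: (5,6)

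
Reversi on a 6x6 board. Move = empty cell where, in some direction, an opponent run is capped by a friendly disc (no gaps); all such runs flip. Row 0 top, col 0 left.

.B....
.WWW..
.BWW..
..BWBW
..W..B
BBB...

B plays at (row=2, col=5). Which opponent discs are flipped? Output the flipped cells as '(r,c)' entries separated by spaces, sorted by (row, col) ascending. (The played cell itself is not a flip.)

Dir NW: first cell '.' (not opp) -> no flip
Dir N: first cell '.' (not opp) -> no flip
Dir NE: edge -> no flip
Dir W: first cell '.' (not opp) -> no flip
Dir E: edge -> no flip
Dir SW: first cell 'B' (not opp) -> no flip
Dir S: opp run (3,5) capped by B -> flip
Dir SE: edge -> no flip

Answer: (3,5)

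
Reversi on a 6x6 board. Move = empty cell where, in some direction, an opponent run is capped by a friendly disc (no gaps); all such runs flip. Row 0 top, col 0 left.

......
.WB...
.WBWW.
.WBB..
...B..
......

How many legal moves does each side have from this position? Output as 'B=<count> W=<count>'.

-- B to move --
(0,0): flips 1 -> legal
(0,1): no bracket -> illegal
(0,2): no bracket -> illegal
(1,0): flips 2 -> legal
(1,3): flips 1 -> legal
(1,4): flips 1 -> legal
(1,5): flips 1 -> legal
(2,0): flips 1 -> legal
(2,5): flips 2 -> legal
(3,0): flips 2 -> legal
(3,4): flips 1 -> legal
(3,5): no bracket -> illegal
(4,0): flips 1 -> legal
(4,1): no bracket -> illegal
(4,2): no bracket -> illegal
B mobility = 10
-- W to move --
(0,1): flips 1 -> legal
(0,2): no bracket -> illegal
(0,3): flips 1 -> legal
(1,3): flips 2 -> legal
(3,4): flips 2 -> legal
(4,1): flips 1 -> legal
(4,2): flips 1 -> legal
(4,4): flips 2 -> legal
(5,2): no bracket -> illegal
(5,3): flips 2 -> legal
(5,4): flips 2 -> legal
W mobility = 9

Answer: B=10 W=9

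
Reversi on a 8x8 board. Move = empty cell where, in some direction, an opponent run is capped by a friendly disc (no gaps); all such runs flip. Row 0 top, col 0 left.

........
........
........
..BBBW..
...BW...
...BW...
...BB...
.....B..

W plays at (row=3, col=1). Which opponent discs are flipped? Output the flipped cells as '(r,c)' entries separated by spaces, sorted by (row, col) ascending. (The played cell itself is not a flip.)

Dir NW: first cell '.' (not opp) -> no flip
Dir N: first cell '.' (not opp) -> no flip
Dir NE: first cell '.' (not opp) -> no flip
Dir W: first cell '.' (not opp) -> no flip
Dir E: opp run (3,2) (3,3) (3,4) capped by W -> flip
Dir SW: first cell '.' (not opp) -> no flip
Dir S: first cell '.' (not opp) -> no flip
Dir SE: first cell '.' (not opp) -> no flip

Answer: (3,2) (3,3) (3,4)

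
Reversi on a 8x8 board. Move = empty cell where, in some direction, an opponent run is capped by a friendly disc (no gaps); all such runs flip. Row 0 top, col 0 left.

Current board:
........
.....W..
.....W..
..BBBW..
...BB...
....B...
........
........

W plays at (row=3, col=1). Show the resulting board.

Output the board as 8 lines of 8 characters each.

Place W at (3,1); scan 8 dirs for brackets.
Dir NW: first cell '.' (not opp) -> no flip
Dir N: first cell '.' (not opp) -> no flip
Dir NE: first cell '.' (not opp) -> no flip
Dir W: first cell '.' (not opp) -> no flip
Dir E: opp run (3,2) (3,3) (3,4) capped by W -> flip
Dir SW: first cell '.' (not opp) -> no flip
Dir S: first cell '.' (not opp) -> no flip
Dir SE: first cell '.' (not opp) -> no flip
All flips: (3,2) (3,3) (3,4)

Answer: ........
.....W..
.....W..
.WWWWW..
...BB...
....B...
........
........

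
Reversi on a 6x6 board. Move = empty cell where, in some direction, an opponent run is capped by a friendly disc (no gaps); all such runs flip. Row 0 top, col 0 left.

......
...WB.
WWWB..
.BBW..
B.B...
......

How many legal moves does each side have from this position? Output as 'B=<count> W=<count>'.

-- B to move --
(0,2): no bracket -> illegal
(0,3): flips 1 -> legal
(0,4): flips 2 -> legal
(1,0): flips 1 -> legal
(1,1): flips 1 -> legal
(1,2): flips 2 -> legal
(2,4): flips 1 -> legal
(3,0): no bracket -> illegal
(3,4): flips 1 -> legal
(4,3): flips 1 -> legal
(4,4): no bracket -> illegal
B mobility = 8
-- W to move --
(0,3): no bracket -> illegal
(0,4): no bracket -> illegal
(0,5): no bracket -> illegal
(1,2): no bracket -> illegal
(1,5): flips 1 -> legal
(2,4): flips 1 -> legal
(2,5): no bracket -> illegal
(3,0): flips 2 -> legal
(3,4): no bracket -> illegal
(4,1): flips 1 -> legal
(4,3): flips 1 -> legal
(5,0): no bracket -> illegal
(5,1): flips 1 -> legal
(5,2): flips 2 -> legal
(5,3): flips 2 -> legal
W mobility = 8

Answer: B=8 W=8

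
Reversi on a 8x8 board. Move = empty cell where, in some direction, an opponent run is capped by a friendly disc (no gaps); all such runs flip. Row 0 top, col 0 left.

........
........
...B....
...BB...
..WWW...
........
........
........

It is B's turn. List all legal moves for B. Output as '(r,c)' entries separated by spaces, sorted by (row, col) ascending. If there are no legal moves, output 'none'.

(3,1): no bracket -> illegal
(3,2): no bracket -> illegal
(3,5): no bracket -> illegal
(4,1): no bracket -> illegal
(4,5): no bracket -> illegal
(5,1): flips 1 -> legal
(5,2): flips 1 -> legal
(5,3): flips 1 -> legal
(5,4): flips 1 -> legal
(5,5): flips 1 -> legal

Answer: (5,1) (5,2) (5,3) (5,4) (5,5)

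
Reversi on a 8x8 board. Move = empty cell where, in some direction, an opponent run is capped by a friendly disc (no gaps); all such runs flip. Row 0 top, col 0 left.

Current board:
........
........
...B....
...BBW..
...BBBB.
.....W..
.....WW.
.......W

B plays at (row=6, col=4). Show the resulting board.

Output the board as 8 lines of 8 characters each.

Place B at (6,4); scan 8 dirs for brackets.
Dir NW: first cell '.' (not opp) -> no flip
Dir N: first cell '.' (not opp) -> no flip
Dir NE: opp run (5,5) capped by B -> flip
Dir W: first cell '.' (not opp) -> no flip
Dir E: opp run (6,5) (6,6), next='.' -> no flip
Dir SW: first cell '.' (not opp) -> no flip
Dir S: first cell '.' (not opp) -> no flip
Dir SE: first cell '.' (not opp) -> no flip
All flips: (5,5)

Answer: ........
........
...B....
...BBW..
...BBBB.
.....B..
....BWW.
.......W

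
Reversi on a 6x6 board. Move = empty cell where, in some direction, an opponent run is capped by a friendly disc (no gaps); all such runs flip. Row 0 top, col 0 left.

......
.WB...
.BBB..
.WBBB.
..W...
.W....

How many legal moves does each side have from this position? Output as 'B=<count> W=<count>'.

-- B to move --
(0,0): flips 1 -> legal
(0,1): flips 1 -> legal
(0,2): no bracket -> illegal
(1,0): flips 1 -> legal
(2,0): no bracket -> illegal
(3,0): flips 1 -> legal
(4,0): flips 1 -> legal
(4,1): flips 1 -> legal
(4,3): no bracket -> illegal
(5,0): no bracket -> illegal
(5,2): flips 1 -> legal
(5,3): no bracket -> illegal
B mobility = 7
-- W to move --
(0,1): no bracket -> illegal
(0,2): flips 3 -> legal
(0,3): no bracket -> illegal
(1,0): no bracket -> illegal
(1,3): flips 2 -> legal
(1,4): no bracket -> illegal
(2,0): no bracket -> illegal
(2,4): flips 1 -> legal
(2,5): no bracket -> illegal
(3,0): no bracket -> illegal
(3,5): flips 3 -> legal
(4,1): no bracket -> illegal
(4,3): no bracket -> illegal
(4,4): flips 2 -> legal
(4,5): no bracket -> illegal
W mobility = 5

Answer: B=7 W=5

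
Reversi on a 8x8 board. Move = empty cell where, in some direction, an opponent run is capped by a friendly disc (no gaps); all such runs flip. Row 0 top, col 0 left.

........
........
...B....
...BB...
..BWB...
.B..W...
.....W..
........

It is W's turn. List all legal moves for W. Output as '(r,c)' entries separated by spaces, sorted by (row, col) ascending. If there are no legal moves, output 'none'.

(1,2): no bracket -> illegal
(1,3): flips 2 -> legal
(1,4): no bracket -> illegal
(2,2): no bracket -> illegal
(2,4): flips 2 -> legal
(2,5): flips 1 -> legal
(3,1): no bracket -> illegal
(3,2): no bracket -> illegal
(3,5): no bracket -> illegal
(4,0): no bracket -> illegal
(4,1): flips 1 -> legal
(4,5): flips 1 -> legal
(5,0): no bracket -> illegal
(5,2): no bracket -> illegal
(5,3): no bracket -> illegal
(5,5): no bracket -> illegal
(6,0): no bracket -> illegal
(6,1): no bracket -> illegal
(6,2): no bracket -> illegal

Answer: (1,3) (2,4) (2,5) (4,1) (4,5)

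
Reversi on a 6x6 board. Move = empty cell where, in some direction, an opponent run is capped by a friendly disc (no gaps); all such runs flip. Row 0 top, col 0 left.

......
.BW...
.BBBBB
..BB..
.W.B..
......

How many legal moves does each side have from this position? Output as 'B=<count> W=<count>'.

-- B to move --
(0,1): flips 1 -> legal
(0,2): flips 1 -> legal
(0,3): flips 1 -> legal
(1,3): flips 1 -> legal
(3,0): no bracket -> illegal
(3,1): no bracket -> illegal
(4,0): no bracket -> illegal
(4,2): no bracket -> illegal
(5,0): flips 1 -> legal
(5,1): no bracket -> illegal
(5,2): no bracket -> illegal
B mobility = 5
-- W to move --
(0,0): no bracket -> illegal
(0,1): no bracket -> illegal
(0,2): no bracket -> illegal
(1,0): flips 1 -> legal
(1,3): no bracket -> illegal
(1,4): flips 2 -> legal
(1,5): no bracket -> illegal
(2,0): no bracket -> illegal
(3,0): flips 1 -> legal
(3,1): no bracket -> illegal
(3,4): flips 1 -> legal
(3,5): no bracket -> illegal
(4,2): flips 2 -> legal
(4,4): no bracket -> illegal
(5,2): no bracket -> illegal
(5,3): no bracket -> illegal
(5,4): no bracket -> illegal
W mobility = 5

Answer: B=5 W=5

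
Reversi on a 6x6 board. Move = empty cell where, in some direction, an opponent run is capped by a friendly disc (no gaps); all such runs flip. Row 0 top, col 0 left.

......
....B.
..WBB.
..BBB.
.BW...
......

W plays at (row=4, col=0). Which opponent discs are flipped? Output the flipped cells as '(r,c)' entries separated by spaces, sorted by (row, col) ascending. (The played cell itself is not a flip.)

Dir NW: edge -> no flip
Dir N: first cell '.' (not opp) -> no flip
Dir NE: first cell '.' (not opp) -> no flip
Dir W: edge -> no flip
Dir E: opp run (4,1) capped by W -> flip
Dir SW: edge -> no flip
Dir S: first cell '.' (not opp) -> no flip
Dir SE: first cell '.' (not opp) -> no flip

Answer: (4,1)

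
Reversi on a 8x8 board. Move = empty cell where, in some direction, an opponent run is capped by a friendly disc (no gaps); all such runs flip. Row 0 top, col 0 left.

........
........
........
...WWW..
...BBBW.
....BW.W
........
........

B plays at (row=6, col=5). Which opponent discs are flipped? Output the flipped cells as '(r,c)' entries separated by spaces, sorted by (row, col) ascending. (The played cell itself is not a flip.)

Dir NW: first cell 'B' (not opp) -> no flip
Dir N: opp run (5,5) capped by B -> flip
Dir NE: first cell '.' (not opp) -> no flip
Dir W: first cell '.' (not opp) -> no flip
Dir E: first cell '.' (not opp) -> no flip
Dir SW: first cell '.' (not opp) -> no flip
Dir S: first cell '.' (not opp) -> no flip
Dir SE: first cell '.' (not opp) -> no flip

Answer: (5,5)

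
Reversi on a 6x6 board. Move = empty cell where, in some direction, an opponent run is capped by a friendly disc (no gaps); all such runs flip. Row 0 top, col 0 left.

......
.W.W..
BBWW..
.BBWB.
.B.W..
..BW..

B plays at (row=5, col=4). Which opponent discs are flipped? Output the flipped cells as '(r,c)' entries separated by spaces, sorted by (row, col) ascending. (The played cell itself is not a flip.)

Dir NW: opp run (4,3) capped by B -> flip
Dir N: first cell '.' (not opp) -> no flip
Dir NE: first cell '.' (not opp) -> no flip
Dir W: opp run (5,3) capped by B -> flip
Dir E: first cell '.' (not opp) -> no flip
Dir SW: edge -> no flip
Dir S: edge -> no flip
Dir SE: edge -> no flip

Answer: (4,3) (5,3)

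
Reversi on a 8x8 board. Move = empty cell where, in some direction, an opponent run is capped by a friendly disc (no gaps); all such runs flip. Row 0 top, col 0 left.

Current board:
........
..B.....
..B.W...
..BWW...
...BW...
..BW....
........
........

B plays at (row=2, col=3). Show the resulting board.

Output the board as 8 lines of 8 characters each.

Answer: ........
..B.....
..BBW...
..BBW...
...BW...
..BW....
........
........

Derivation:
Place B at (2,3); scan 8 dirs for brackets.
Dir NW: first cell 'B' (not opp) -> no flip
Dir N: first cell '.' (not opp) -> no flip
Dir NE: first cell '.' (not opp) -> no flip
Dir W: first cell 'B' (not opp) -> no flip
Dir E: opp run (2,4), next='.' -> no flip
Dir SW: first cell 'B' (not opp) -> no flip
Dir S: opp run (3,3) capped by B -> flip
Dir SE: opp run (3,4), next='.' -> no flip
All flips: (3,3)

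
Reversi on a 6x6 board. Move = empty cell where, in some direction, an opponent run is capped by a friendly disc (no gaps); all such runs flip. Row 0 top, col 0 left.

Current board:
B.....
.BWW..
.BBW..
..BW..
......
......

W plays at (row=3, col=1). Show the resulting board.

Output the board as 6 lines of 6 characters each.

Answer: B.....
.BWW..
.BWW..
.WWW..
......
......

Derivation:
Place W at (3,1); scan 8 dirs for brackets.
Dir NW: first cell '.' (not opp) -> no flip
Dir N: opp run (2,1) (1,1), next='.' -> no flip
Dir NE: opp run (2,2) capped by W -> flip
Dir W: first cell '.' (not opp) -> no flip
Dir E: opp run (3,2) capped by W -> flip
Dir SW: first cell '.' (not opp) -> no flip
Dir S: first cell '.' (not opp) -> no flip
Dir SE: first cell '.' (not opp) -> no flip
All flips: (2,2) (3,2)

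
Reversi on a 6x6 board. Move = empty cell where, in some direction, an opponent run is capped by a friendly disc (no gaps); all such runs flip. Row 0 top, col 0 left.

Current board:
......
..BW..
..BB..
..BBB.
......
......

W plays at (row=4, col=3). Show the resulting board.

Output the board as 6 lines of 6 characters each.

Place W at (4,3); scan 8 dirs for brackets.
Dir NW: opp run (3,2), next='.' -> no flip
Dir N: opp run (3,3) (2,3) capped by W -> flip
Dir NE: opp run (3,4), next='.' -> no flip
Dir W: first cell '.' (not opp) -> no flip
Dir E: first cell '.' (not opp) -> no flip
Dir SW: first cell '.' (not opp) -> no flip
Dir S: first cell '.' (not opp) -> no flip
Dir SE: first cell '.' (not opp) -> no flip
All flips: (2,3) (3,3)

Answer: ......
..BW..
..BW..
..BWB.
...W..
......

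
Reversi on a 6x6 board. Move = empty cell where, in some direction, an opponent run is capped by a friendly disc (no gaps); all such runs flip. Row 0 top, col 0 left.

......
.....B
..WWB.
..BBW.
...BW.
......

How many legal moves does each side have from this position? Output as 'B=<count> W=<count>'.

Answer: B=10 W=7

Derivation:
-- B to move --
(1,1): flips 1 -> legal
(1,2): flips 1 -> legal
(1,3): flips 1 -> legal
(1,4): flips 1 -> legal
(2,1): flips 2 -> legal
(2,5): flips 1 -> legal
(3,1): no bracket -> illegal
(3,5): flips 1 -> legal
(4,5): flips 1 -> legal
(5,3): no bracket -> illegal
(5,4): flips 2 -> legal
(5,5): flips 1 -> legal
B mobility = 10
-- W to move --
(0,4): no bracket -> illegal
(0,5): no bracket -> illegal
(1,3): no bracket -> illegal
(1,4): flips 1 -> legal
(2,1): no bracket -> illegal
(2,5): flips 1 -> legal
(3,1): flips 2 -> legal
(3,5): no bracket -> illegal
(4,1): flips 1 -> legal
(4,2): flips 2 -> legal
(5,2): flips 1 -> legal
(5,3): flips 2 -> legal
(5,4): no bracket -> illegal
W mobility = 7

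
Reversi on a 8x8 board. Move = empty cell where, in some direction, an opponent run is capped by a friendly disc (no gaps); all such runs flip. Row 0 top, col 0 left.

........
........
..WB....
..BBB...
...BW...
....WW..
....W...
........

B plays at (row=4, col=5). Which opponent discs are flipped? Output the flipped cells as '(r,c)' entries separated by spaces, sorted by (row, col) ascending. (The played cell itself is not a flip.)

Dir NW: first cell 'B' (not opp) -> no flip
Dir N: first cell '.' (not opp) -> no flip
Dir NE: first cell '.' (not opp) -> no flip
Dir W: opp run (4,4) capped by B -> flip
Dir E: first cell '.' (not opp) -> no flip
Dir SW: opp run (5,4), next='.' -> no flip
Dir S: opp run (5,5), next='.' -> no flip
Dir SE: first cell '.' (not opp) -> no flip

Answer: (4,4)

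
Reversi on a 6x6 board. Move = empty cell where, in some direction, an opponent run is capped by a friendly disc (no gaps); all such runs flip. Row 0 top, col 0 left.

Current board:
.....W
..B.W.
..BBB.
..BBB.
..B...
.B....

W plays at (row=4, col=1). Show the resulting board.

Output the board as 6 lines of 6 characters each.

Place W at (4,1); scan 8 dirs for brackets.
Dir NW: first cell '.' (not opp) -> no flip
Dir N: first cell '.' (not opp) -> no flip
Dir NE: opp run (3,2) (2,3) capped by W -> flip
Dir W: first cell '.' (not opp) -> no flip
Dir E: opp run (4,2), next='.' -> no flip
Dir SW: first cell '.' (not opp) -> no flip
Dir S: opp run (5,1), next=edge -> no flip
Dir SE: first cell '.' (not opp) -> no flip
All flips: (2,3) (3,2)

Answer: .....W
..B.W.
..BWB.
..WBB.
.WB...
.B....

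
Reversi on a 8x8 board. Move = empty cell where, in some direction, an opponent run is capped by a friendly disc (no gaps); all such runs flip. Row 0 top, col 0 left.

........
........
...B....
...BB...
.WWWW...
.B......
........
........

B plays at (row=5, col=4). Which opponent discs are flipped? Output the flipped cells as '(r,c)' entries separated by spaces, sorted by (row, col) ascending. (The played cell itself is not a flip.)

Dir NW: opp run (4,3), next='.' -> no flip
Dir N: opp run (4,4) capped by B -> flip
Dir NE: first cell '.' (not opp) -> no flip
Dir W: first cell '.' (not opp) -> no flip
Dir E: first cell '.' (not opp) -> no flip
Dir SW: first cell '.' (not opp) -> no flip
Dir S: first cell '.' (not opp) -> no flip
Dir SE: first cell '.' (not opp) -> no flip

Answer: (4,4)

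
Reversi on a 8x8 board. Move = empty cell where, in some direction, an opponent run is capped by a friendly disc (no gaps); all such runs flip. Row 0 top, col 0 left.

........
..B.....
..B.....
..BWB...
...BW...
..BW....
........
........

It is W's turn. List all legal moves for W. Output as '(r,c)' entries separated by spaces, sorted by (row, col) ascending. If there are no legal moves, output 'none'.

(0,1): no bracket -> illegal
(0,2): no bracket -> illegal
(0,3): no bracket -> illegal
(1,1): flips 1 -> legal
(1,3): no bracket -> illegal
(2,1): no bracket -> illegal
(2,3): no bracket -> illegal
(2,4): flips 1 -> legal
(2,5): no bracket -> illegal
(3,1): flips 1 -> legal
(3,5): flips 1 -> legal
(4,1): no bracket -> illegal
(4,2): flips 1 -> legal
(4,5): no bracket -> illegal
(5,1): flips 1 -> legal
(5,4): no bracket -> illegal
(6,1): no bracket -> illegal
(6,2): no bracket -> illegal
(6,3): no bracket -> illegal

Answer: (1,1) (2,4) (3,1) (3,5) (4,2) (5,1)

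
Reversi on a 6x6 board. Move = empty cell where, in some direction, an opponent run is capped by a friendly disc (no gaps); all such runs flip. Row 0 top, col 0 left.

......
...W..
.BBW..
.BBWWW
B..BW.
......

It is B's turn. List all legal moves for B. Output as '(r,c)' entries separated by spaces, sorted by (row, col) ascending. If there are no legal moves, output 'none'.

Answer: (0,3) (0,4) (1,4) (2,4) (2,5) (4,5) (5,5)

Derivation:
(0,2): no bracket -> illegal
(0,3): flips 3 -> legal
(0,4): flips 1 -> legal
(1,2): no bracket -> illegal
(1,4): flips 1 -> legal
(2,4): flips 1 -> legal
(2,5): flips 1 -> legal
(4,2): no bracket -> illegal
(4,5): flips 1 -> legal
(5,3): no bracket -> illegal
(5,4): no bracket -> illegal
(5,5): flips 2 -> legal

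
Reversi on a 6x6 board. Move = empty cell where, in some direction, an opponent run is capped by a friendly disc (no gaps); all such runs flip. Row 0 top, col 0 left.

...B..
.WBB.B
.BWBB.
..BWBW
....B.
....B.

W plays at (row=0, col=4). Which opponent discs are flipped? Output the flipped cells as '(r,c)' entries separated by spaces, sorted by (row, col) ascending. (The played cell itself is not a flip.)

Answer: (1,3)

Derivation:
Dir NW: edge -> no flip
Dir N: edge -> no flip
Dir NE: edge -> no flip
Dir W: opp run (0,3), next='.' -> no flip
Dir E: first cell '.' (not opp) -> no flip
Dir SW: opp run (1,3) capped by W -> flip
Dir S: first cell '.' (not opp) -> no flip
Dir SE: opp run (1,5), next=edge -> no flip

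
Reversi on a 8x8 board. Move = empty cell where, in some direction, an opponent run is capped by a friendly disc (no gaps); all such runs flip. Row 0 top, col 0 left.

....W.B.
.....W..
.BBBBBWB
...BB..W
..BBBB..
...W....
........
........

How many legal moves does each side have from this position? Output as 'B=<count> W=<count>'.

Answer: B=5 W=6

Derivation:
-- B to move --
(0,3): no bracket -> illegal
(0,5): flips 1 -> legal
(1,3): no bracket -> illegal
(1,4): no bracket -> illegal
(1,6): no bracket -> illegal
(1,7): no bracket -> illegal
(3,5): no bracket -> illegal
(3,6): no bracket -> illegal
(4,6): no bracket -> illegal
(4,7): flips 1 -> legal
(5,2): no bracket -> illegal
(5,4): no bracket -> illegal
(6,2): flips 1 -> legal
(6,3): flips 1 -> legal
(6,4): flips 1 -> legal
B mobility = 5
-- W to move --
(0,5): no bracket -> illegal
(0,7): no bracket -> illegal
(1,0): no bracket -> illegal
(1,1): no bracket -> illegal
(1,2): no bracket -> illegal
(1,3): flips 3 -> legal
(1,4): no bracket -> illegal
(1,6): no bracket -> illegal
(1,7): flips 1 -> legal
(2,0): flips 5 -> legal
(3,0): no bracket -> illegal
(3,1): flips 1 -> legal
(3,2): no bracket -> illegal
(3,5): flips 2 -> legal
(3,6): no bracket -> illegal
(4,1): no bracket -> illegal
(4,6): no bracket -> illegal
(5,1): flips 3 -> legal
(5,2): no bracket -> illegal
(5,4): no bracket -> illegal
(5,5): no bracket -> illegal
(5,6): no bracket -> illegal
W mobility = 6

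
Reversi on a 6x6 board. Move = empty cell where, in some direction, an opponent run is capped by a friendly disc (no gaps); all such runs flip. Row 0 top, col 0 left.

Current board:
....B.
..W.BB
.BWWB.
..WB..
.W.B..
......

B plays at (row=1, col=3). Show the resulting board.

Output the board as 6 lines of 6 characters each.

Answer: ....B.
..WBBB
.BWBB.
..WB..
.W.B..
......

Derivation:
Place B at (1,3); scan 8 dirs for brackets.
Dir NW: first cell '.' (not opp) -> no flip
Dir N: first cell '.' (not opp) -> no flip
Dir NE: first cell 'B' (not opp) -> no flip
Dir W: opp run (1,2), next='.' -> no flip
Dir E: first cell 'B' (not opp) -> no flip
Dir SW: opp run (2,2), next='.' -> no flip
Dir S: opp run (2,3) capped by B -> flip
Dir SE: first cell 'B' (not opp) -> no flip
All flips: (2,3)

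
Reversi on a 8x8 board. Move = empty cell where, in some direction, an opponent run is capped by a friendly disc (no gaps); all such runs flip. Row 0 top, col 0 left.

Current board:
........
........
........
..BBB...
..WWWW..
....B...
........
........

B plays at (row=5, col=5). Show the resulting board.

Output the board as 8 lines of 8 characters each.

Answer: ........
........
........
..BBB...
..WWBW..
....BB..
........
........

Derivation:
Place B at (5,5); scan 8 dirs for brackets.
Dir NW: opp run (4,4) capped by B -> flip
Dir N: opp run (4,5), next='.' -> no flip
Dir NE: first cell '.' (not opp) -> no flip
Dir W: first cell 'B' (not opp) -> no flip
Dir E: first cell '.' (not opp) -> no flip
Dir SW: first cell '.' (not opp) -> no flip
Dir S: first cell '.' (not opp) -> no flip
Dir SE: first cell '.' (not opp) -> no flip
All flips: (4,4)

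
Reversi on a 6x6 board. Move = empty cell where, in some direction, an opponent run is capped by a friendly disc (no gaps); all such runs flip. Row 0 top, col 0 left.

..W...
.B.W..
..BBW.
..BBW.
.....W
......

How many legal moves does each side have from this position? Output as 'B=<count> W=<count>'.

-- B to move --
(0,1): no bracket -> illegal
(0,3): flips 1 -> legal
(0,4): flips 1 -> legal
(1,2): no bracket -> illegal
(1,4): no bracket -> illegal
(1,5): flips 1 -> legal
(2,5): flips 1 -> legal
(3,5): flips 1 -> legal
(4,3): no bracket -> illegal
(4,4): no bracket -> illegal
(5,4): no bracket -> illegal
(5,5): no bracket -> illegal
B mobility = 5
-- W to move --
(0,0): no bracket -> illegal
(0,1): no bracket -> illegal
(1,0): no bracket -> illegal
(1,2): flips 1 -> legal
(1,4): no bracket -> illegal
(2,0): flips 1 -> legal
(2,1): flips 2 -> legal
(3,1): flips 3 -> legal
(4,1): no bracket -> illegal
(4,2): flips 1 -> legal
(4,3): flips 2 -> legal
(4,4): no bracket -> illegal
W mobility = 6

Answer: B=5 W=6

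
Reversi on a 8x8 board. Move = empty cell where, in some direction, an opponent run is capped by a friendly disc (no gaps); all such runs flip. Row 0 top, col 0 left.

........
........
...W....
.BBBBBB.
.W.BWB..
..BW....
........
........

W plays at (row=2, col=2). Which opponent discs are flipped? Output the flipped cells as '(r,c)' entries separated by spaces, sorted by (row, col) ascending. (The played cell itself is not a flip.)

Answer: (3,3)

Derivation:
Dir NW: first cell '.' (not opp) -> no flip
Dir N: first cell '.' (not opp) -> no flip
Dir NE: first cell '.' (not opp) -> no flip
Dir W: first cell '.' (not opp) -> no flip
Dir E: first cell 'W' (not opp) -> no flip
Dir SW: opp run (3,1), next='.' -> no flip
Dir S: opp run (3,2), next='.' -> no flip
Dir SE: opp run (3,3) capped by W -> flip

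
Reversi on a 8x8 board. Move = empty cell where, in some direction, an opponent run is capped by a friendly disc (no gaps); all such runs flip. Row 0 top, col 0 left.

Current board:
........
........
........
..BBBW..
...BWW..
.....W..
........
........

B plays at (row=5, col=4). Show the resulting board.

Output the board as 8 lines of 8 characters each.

Answer: ........
........
........
..BBBW..
...BBW..
....BW..
........
........

Derivation:
Place B at (5,4); scan 8 dirs for brackets.
Dir NW: first cell 'B' (not opp) -> no flip
Dir N: opp run (4,4) capped by B -> flip
Dir NE: opp run (4,5), next='.' -> no flip
Dir W: first cell '.' (not opp) -> no flip
Dir E: opp run (5,5), next='.' -> no flip
Dir SW: first cell '.' (not opp) -> no flip
Dir S: first cell '.' (not opp) -> no flip
Dir SE: first cell '.' (not opp) -> no flip
All flips: (4,4)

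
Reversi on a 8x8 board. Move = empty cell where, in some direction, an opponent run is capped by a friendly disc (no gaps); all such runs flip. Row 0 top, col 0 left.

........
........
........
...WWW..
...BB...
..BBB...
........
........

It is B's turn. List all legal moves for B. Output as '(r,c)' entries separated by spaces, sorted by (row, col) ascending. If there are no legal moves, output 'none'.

(2,2): flips 1 -> legal
(2,3): flips 1 -> legal
(2,4): flips 1 -> legal
(2,5): flips 1 -> legal
(2,6): flips 1 -> legal
(3,2): no bracket -> illegal
(3,6): no bracket -> illegal
(4,2): no bracket -> illegal
(4,5): no bracket -> illegal
(4,6): no bracket -> illegal

Answer: (2,2) (2,3) (2,4) (2,5) (2,6)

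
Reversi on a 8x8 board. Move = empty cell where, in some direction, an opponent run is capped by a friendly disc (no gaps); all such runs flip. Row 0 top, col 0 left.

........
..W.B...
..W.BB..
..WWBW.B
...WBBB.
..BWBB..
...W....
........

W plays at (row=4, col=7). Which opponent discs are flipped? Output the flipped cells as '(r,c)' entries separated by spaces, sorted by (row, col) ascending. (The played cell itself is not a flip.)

Dir NW: first cell '.' (not opp) -> no flip
Dir N: opp run (3,7), next='.' -> no flip
Dir NE: edge -> no flip
Dir W: opp run (4,6) (4,5) (4,4) capped by W -> flip
Dir E: edge -> no flip
Dir SW: first cell '.' (not opp) -> no flip
Dir S: first cell '.' (not opp) -> no flip
Dir SE: edge -> no flip

Answer: (4,4) (4,5) (4,6)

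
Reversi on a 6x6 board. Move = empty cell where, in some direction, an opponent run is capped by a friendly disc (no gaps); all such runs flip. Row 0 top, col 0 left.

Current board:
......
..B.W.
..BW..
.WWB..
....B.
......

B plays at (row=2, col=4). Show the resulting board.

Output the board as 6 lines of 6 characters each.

Place B at (2,4); scan 8 dirs for brackets.
Dir NW: first cell '.' (not opp) -> no flip
Dir N: opp run (1,4), next='.' -> no flip
Dir NE: first cell '.' (not opp) -> no flip
Dir W: opp run (2,3) capped by B -> flip
Dir E: first cell '.' (not opp) -> no flip
Dir SW: first cell 'B' (not opp) -> no flip
Dir S: first cell '.' (not opp) -> no flip
Dir SE: first cell '.' (not opp) -> no flip
All flips: (2,3)

Answer: ......
..B.W.
..BBB.
.WWB..
....B.
......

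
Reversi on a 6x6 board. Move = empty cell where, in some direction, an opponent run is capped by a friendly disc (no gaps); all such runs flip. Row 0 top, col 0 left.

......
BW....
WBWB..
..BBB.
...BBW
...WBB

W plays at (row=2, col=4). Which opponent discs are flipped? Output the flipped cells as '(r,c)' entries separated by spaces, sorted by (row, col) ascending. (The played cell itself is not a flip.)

Answer: (2,3)

Derivation:
Dir NW: first cell '.' (not opp) -> no flip
Dir N: first cell '.' (not opp) -> no flip
Dir NE: first cell '.' (not opp) -> no flip
Dir W: opp run (2,3) capped by W -> flip
Dir E: first cell '.' (not opp) -> no flip
Dir SW: opp run (3,3), next='.' -> no flip
Dir S: opp run (3,4) (4,4) (5,4), next=edge -> no flip
Dir SE: first cell '.' (not opp) -> no flip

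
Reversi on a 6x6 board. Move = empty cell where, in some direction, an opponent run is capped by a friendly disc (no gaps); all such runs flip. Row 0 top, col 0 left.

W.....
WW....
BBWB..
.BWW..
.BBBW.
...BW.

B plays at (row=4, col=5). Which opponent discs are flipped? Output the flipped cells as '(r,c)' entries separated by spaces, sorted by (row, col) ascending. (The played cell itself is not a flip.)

Dir NW: first cell '.' (not opp) -> no flip
Dir N: first cell '.' (not opp) -> no flip
Dir NE: edge -> no flip
Dir W: opp run (4,4) capped by B -> flip
Dir E: edge -> no flip
Dir SW: opp run (5,4), next=edge -> no flip
Dir S: first cell '.' (not opp) -> no flip
Dir SE: edge -> no flip

Answer: (4,4)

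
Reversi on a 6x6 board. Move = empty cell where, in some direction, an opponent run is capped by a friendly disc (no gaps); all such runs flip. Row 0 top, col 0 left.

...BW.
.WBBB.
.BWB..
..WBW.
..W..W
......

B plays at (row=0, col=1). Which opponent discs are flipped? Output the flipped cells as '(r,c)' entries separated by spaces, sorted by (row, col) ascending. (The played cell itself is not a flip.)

Answer: (1,1)

Derivation:
Dir NW: edge -> no flip
Dir N: edge -> no flip
Dir NE: edge -> no flip
Dir W: first cell '.' (not opp) -> no flip
Dir E: first cell '.' (not opp) -> no flip
Dir SW: first cell '.' (not opp) -> no flip
Dir S: opp run (1,1) capped by B -> flip
Dir SE: first cell 'B' (not opp) -> no flip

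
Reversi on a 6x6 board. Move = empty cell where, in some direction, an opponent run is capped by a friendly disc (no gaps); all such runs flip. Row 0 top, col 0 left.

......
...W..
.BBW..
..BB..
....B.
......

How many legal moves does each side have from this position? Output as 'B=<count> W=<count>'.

Answer: B=4 W=4

Derivation:
-- B to move --
(0,2): no bracket -> illegal
(0,3): flips 2 -> legal
(0,4): flips 1 -> legal
(1,2): no bracket -> illegal
(1,4): flips 1 -> legal
(2,4): flips 1 -> legal
(3,4): no bracket -> illegal
B mobility = 4
-- W to move --
(1,0): no bracket -> illegal
(1,1): no bracket -> illegal
(1,2): no bracket -> illegal
(2,0): flips 2 -> legal
(2,4): no bracket -> illegal
(3,0): no bracket -> illegal
(3,1): flips 1 -> legal
(3,4): no bracket -> illegal
(3,5): no bracket -> illegal
(4,1): flips 1 -> legal
(4,2): no bracket -> illegal
(4,3): flips 1 -> legal
(4,5): no bracket -> illegal
(5,3): no bracket -> illegal
(5,4): no bracket -> illegal
(5,5): no bracket -> illegal
W mobility = 4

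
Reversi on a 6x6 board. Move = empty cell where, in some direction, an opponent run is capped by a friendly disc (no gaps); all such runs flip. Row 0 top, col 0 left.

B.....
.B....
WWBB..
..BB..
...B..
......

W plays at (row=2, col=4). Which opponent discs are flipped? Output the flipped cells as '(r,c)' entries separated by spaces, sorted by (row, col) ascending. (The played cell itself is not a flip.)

Answer: (2,2) (2,3)

Derivation:
Dir NW: first cell '.' (not opp) -> no flip
Dir N: first cell '.' (not opp) -> no flip
Dir NE: first cell '.' (not opp) -> no flip
Dir W: opp run (2,3) (2,2) capped by W -> flip
Dir E: first cell '.' (not opp) -> no flip
Dir SW: opp run (3,3), next='.' -> no flip
Dir S: first cell '.' (not opp) -> no flip
Dir SE: first cell '.' (not opp) -> no flip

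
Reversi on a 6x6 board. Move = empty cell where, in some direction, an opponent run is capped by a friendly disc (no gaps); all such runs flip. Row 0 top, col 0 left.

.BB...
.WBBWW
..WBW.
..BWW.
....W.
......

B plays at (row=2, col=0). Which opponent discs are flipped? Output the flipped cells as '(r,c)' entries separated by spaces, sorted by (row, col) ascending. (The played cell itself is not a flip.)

Answer: (1,1)

Derivation:
Dir NW: edge -> no flip
Dir N: first cell '.' (not opp) -> no flip
Dir NE: opp run (1,1) capped by B -> flip
Dir W: edge -> no flip
Dir E: first cell '.' (not opp) -> no flip
Dir SW: edge -> no flip
Dir S: first cell '.' (not opp) -> no flip
Dir SE: first cell '.' (not opp) -> no flip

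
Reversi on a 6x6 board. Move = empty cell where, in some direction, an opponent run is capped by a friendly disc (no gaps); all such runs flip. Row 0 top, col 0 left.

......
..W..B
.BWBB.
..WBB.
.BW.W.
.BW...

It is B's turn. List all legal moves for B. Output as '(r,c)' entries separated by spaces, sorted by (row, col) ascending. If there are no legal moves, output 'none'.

Answer: (0,1) (0,3) (1,1) (3,1) (4,3) (5,3) (5,4) (5,5)

Derivation:
(0,1): flips 1 -> legal
(0,2): no bracket -> illegal
(0,3): flips 1 -> legal
(1,1): flips 1 -> legal
(1,3): no bracket -> illegal
(3,1): flips 1 -> legal
(3,5): no bracket -> illegal
(4,3): flips 2 -> legal
(4,5): no bracket -> illegal
(5,3): flips 1 -> legal
(5,4): flips 1 -> legal
(5,5): flips 1 -> legal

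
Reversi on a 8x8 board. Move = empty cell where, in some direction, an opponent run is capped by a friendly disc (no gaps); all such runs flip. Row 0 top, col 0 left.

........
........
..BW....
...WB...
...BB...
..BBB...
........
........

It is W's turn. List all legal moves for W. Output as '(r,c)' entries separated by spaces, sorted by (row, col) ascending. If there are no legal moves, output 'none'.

Answer: (1,1) (2,1) (3,5) (4,5) (5,5) (6,3)

Derivation:
(1,1): flips 1 -> legal
(1,2): no bracket -> illegal
(1,3): no bracket -> illegal
(2,1): flips 1 -> legal
(2,4): no bracket -> illegal
(2,5): no bracket -> illegal
(3,1): no bracket -> illegal
(3,2): no bracket -> illegal
(3,5): flips 1 -> legal
(4,1): no bracket -> illegal
(4,2): no bracket -> illegal
(4,5): flips 1 -> legal
(5,1): no bracket -> illegal
(5,5): flips 1 -> legal
(6,1): no bracket -> illegal
(6,2): no bracket -> illegal
(6,3): flips 2 -> legal
(6,4): no bracket -> illegal
(6,5): no bracket -> illegal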